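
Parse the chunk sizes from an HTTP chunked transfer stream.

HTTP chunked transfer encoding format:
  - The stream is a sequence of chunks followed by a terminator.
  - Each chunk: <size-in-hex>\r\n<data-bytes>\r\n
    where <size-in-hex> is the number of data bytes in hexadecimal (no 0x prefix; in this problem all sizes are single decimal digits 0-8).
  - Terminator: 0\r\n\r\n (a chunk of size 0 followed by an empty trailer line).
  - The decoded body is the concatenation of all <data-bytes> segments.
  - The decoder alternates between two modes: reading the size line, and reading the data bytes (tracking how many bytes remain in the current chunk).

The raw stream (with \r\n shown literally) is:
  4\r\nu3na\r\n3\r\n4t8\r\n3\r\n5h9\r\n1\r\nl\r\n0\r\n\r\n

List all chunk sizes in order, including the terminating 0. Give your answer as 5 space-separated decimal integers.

Answer: 4 3 3 1 0

Derivation:
Chunk 1: stream[0..1]='4' size=0x4=4, data at stream[3..7]='u3na' -> body[0..4], body so far='u3na'
Chunk 2: stream[9..10]='3' size=0x3=3, data at stream[12..15]='4t8' -> body[4..7], body so far='u3na4t8'
Chunk 3: stream[17..18]='3' size=0x3=3, data at stream[20..23]='5h9' -> body[7..10], body so far='u3na4t85h9'
Chunk 4: stream[25..26]='1' size=0x1=1, data at stream[28..29]='l' -> body[10..11], body so far='u3na4t85h9l'
Chunk 5: stream[31..32]='0' size=0 (terminator). Final body='u3na4t85h9l' (11 bytes)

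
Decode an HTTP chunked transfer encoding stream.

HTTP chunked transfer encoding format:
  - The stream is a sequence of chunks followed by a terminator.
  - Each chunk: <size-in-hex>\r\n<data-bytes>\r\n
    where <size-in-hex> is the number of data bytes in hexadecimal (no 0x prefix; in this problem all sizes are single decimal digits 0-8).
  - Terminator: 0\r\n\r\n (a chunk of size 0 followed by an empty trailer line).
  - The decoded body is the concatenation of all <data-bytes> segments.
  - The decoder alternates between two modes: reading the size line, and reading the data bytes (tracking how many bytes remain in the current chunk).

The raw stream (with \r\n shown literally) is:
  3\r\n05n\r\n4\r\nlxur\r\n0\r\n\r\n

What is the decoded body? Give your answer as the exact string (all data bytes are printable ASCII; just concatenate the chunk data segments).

Answer: 05nlxur

Derivation:
Chunk 1: stream[0..1]='3' size=0x3=3, data at stream[3..6]='05n' -> body[0..3], body so far='05n'
Chunk 2: stream[8..9]='4' size=0x4=4, data at stream[11..15]='lxur' -> body[3..7], body so far='05nlxur'
Chunk 3: stream[17..18]='0' size=0 (terminator). Final body='05nlxur' (7 bytes)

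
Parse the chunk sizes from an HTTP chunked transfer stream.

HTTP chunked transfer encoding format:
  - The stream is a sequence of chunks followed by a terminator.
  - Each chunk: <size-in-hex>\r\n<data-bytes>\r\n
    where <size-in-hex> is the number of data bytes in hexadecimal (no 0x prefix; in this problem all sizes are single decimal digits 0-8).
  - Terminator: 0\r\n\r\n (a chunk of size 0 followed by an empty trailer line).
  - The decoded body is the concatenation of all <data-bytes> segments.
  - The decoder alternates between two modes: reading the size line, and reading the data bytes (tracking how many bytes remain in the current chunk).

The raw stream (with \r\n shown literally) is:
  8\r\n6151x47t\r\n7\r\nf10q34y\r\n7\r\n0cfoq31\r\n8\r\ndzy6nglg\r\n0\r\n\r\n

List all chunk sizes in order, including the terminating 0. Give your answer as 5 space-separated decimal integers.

Answer: 8 7 7 8 0

Derivation:
Chunk 1: stream[0..1]='8' size=0x8=8, data at stream[3..11]='6151x47t' -> body[0..8], body so far='6151x47t'
Chunk 2: stream[13..14]='7' size=0x7=7, data at stream[16..23]='f10q34y' -> body[8..15], body so far='6151x47tf10q34y'
Chunk 3: stream[25..26]='7' size=0x7=7, data at stream[28..35]='0cfoq31' -> body[15..22], body so far='6151x47tf10q34y0cfoq31'
Chunk 4: stream[37..38]='8' size=0x8=8, data at stream[40..48]='dzy6nglg' -> body[22..30], body so far='6151x47tf10q34y0cfoq31dzy6nglg'
Chunk 5: stream[50..51]='0' size=0 (terminator). Final body='6151x47tf10q34y0cfoq31dzy6nglg' (30 bytes)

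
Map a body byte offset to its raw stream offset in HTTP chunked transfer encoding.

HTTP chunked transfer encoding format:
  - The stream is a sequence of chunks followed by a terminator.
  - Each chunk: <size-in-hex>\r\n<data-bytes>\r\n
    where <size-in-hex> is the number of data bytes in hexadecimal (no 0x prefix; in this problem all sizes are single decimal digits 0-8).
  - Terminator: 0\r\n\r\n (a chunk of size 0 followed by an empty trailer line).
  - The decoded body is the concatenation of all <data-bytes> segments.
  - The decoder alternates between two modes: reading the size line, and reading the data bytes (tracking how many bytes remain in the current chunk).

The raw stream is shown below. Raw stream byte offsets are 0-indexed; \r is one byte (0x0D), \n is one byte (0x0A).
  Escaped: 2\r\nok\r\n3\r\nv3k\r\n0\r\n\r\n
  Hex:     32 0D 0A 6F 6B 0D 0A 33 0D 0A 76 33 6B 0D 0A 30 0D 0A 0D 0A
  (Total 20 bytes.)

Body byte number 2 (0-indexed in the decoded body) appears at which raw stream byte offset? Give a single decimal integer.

Chunk 1: stream[0..1]='2' size=0x2=2, data at stream[3..5]='ok' -> body[0..2], body so far='ok'
Chunk 2: stream[7..8]='3' size=0x3=3, data at stream[10..13]='v3k' -> body[2..5], body so far='okv3k'
Chunk 3: stream[15..16]='0' size=0 (terminator). Final body='okv3k' (5 bytes)
Body byte 2 at stream offset 10

Answer: 10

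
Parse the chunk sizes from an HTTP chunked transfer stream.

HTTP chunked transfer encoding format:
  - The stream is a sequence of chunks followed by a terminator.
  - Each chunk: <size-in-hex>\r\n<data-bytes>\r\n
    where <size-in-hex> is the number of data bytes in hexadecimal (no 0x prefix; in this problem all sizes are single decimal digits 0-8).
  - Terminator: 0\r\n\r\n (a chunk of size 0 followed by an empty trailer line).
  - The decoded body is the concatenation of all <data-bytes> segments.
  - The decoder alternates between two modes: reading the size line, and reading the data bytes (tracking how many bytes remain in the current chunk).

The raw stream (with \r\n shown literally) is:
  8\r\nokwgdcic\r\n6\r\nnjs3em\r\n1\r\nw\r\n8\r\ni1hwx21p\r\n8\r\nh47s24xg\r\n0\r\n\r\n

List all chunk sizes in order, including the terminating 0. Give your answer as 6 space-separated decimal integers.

Answer: 8 6 1 8 8 0

Derivation:
Chunk 1: stream[0..1]='8' size=0x8=8, data at stream[3..11]='okwgdcic' -> body[0..8], body so far='okwgdcic'
Chunk 2: stream[13..14]='6' size=0x6=6, data at stream[16..22]='njs3em' -> body[8..14], body so far='okwgdcicnjs3em'
Chunk 3: stream[24..25]='1' size=0x1=1, data at stream[27..28]='w' -> body[14..15], body so far='okwgdcicnjs3emw'
Chunk 4: stream[30..31]='8' size=0x8=8, data at stream[33..41]='i1hwx21p' -> body[15..23], body so far='okwgdcicnjs3emwi1hwx21p'
Chunk 5: stream[43..44]='8' size=0x8=8, data at stream[46..54]='h47s24xg' -> body[23..31], body so far='okwgdcicnjs3emwi1hwx21ph47s24xg'
Chunk 6: stream[56..57]='0' size=0 (terminator). Final body='okwgdcicnjs3emwi1hwx21ph47s24xg' (31 bytes)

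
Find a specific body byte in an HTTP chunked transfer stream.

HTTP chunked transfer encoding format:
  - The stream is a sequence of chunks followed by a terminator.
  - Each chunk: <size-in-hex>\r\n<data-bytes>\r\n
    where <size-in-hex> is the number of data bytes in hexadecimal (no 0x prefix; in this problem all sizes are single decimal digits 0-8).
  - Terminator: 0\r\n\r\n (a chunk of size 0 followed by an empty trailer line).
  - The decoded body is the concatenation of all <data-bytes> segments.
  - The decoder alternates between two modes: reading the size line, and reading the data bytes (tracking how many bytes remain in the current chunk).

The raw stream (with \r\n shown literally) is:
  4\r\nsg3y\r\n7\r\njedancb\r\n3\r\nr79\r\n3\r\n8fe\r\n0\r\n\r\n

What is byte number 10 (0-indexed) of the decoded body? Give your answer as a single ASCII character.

Chunk 1: stream[0..1]='4' size=0x4=4, data at stream[3..7]='sg3y' -> body[0..4], body so far='sg3y'
Chunk 2: stream[9..10]='7' size=0x7=7, data at stream[12..19]='jedancb' -> body[4..11], body so far='sg3yjedancb'
Chunk 3: stream[21..22]='3' size=0x3=3, data at stream[24..27]='r79' -> body[11..14], body so far='sg3yjedancbr79'
Chunk 4: stream[29..30]='3' size=0x3=3, data at stream[32..35]='8fe' -> body[14..17], body so far='sg3yjedancbr798fe'
Chunk 5: stream[37..38]='0' size=0 (terminator). Final body='sg3yjedancbr798fe' (17 bytes)
Body byte 10 = 'b'

Answer: b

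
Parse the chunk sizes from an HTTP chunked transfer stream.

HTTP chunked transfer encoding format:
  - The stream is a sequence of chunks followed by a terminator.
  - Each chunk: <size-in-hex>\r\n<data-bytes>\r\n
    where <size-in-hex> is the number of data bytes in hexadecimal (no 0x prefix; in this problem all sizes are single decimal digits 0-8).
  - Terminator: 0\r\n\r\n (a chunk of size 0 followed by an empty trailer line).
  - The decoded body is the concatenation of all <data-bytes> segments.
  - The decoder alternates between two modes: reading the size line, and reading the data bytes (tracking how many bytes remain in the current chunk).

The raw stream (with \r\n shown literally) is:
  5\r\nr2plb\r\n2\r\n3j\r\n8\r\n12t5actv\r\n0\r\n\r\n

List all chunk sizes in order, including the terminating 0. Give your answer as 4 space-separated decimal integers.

Chunk 1: stream[0..1]='5' size=0x5=5, data at stream[3..8]='r2plb' -> body[0..5], body so far='r2plb'
Chunk 2: stream[10..11]='2' size=0x2=2, data at stream[13..15]='3j' -> body[5..7], body so far='r2plb3j'
Chunk 3: stream[17..18]='8' size=0x8=8, data at stream[20..28]='12t5actv' -> body[7..15], body so far='r2plb3j12t5actv'
Chunk 4: stream[30..31]='0' size=0 (terminator). Final body='r2plb3j12t5actv' (15 bytes)

Answer: 5 2 8 0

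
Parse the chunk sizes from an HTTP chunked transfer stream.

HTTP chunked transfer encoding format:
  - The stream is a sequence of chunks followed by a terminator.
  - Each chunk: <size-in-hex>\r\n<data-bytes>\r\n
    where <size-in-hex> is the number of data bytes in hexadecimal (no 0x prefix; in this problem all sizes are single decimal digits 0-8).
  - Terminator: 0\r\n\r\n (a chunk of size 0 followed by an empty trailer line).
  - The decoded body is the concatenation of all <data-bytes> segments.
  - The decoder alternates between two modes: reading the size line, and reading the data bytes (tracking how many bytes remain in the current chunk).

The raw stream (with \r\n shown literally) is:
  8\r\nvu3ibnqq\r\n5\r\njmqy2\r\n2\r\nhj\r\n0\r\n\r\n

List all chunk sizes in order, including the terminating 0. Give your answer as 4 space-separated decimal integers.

Chunk 1: stream[0..1]='8' size=0x8=8, data at stream[3..11]='vu3ibnqq' -> body[0..8], body so far='vu3ibnqq'
Chunk 2: stream[13..14]='5' size=0x5=5, data at stream[16..21]='jmqy2' -> body[8..13], body so far='vu3ibnqqjmqy2'
Chunk 3: stream[23..24]='2' size=0x2=2, data at stream[26..28]='hj' -> body[13..15], body so far='vu3ibnqqjmqy2hj'
Chunk 4: stream[30..31]='0' size=0 (terminator). Final body='vu3ibnqqjmqy2hj' (15 bytes)

Answer: 8 5 2 0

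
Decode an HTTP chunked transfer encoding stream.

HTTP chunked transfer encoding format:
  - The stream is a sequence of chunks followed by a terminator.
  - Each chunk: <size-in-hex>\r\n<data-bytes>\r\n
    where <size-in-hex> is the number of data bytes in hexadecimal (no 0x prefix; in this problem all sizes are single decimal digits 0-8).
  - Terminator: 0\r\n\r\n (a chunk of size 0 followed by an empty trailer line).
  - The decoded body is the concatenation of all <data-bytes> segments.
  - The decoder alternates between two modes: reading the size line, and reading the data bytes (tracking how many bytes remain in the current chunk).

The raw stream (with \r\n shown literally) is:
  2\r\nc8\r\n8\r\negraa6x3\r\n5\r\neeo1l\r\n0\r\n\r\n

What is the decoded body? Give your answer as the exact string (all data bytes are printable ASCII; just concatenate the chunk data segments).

Answer: c8egraa6x3eeo1l

Derivation:
Chunk 1: stream[0..1]='2' size=0x2=2, data at stream[3..5]='c8' -> body[0..2], body so far='c8'
Chunk 2: stream[7..8]='8' size=0x8=8, data at stream[10..18]='egraa6x3' -> body[2..10], body so far='c8egraa6x3'
Chunk 3: stream[20..21]='5' size=0x5=5, data at stream[23..28]='eeo1l' -> body[10..15], body so far='c8egraa6x3eeo1l'
Chunk 4: stream[30..31]='0' size=0 (terminator). Final body='c8egraa6x3eeo1l' (15 bytes)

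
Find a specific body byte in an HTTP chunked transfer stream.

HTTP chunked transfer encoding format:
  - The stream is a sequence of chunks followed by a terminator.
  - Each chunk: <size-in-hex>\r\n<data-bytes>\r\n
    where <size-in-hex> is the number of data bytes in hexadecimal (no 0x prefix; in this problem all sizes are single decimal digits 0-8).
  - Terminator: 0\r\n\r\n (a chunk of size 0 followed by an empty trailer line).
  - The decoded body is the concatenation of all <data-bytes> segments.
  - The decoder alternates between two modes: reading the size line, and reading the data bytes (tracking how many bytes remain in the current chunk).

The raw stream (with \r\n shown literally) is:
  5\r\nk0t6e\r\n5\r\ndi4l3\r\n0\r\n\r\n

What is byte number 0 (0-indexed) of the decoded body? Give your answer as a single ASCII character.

Answer: k

Derivation:
Chunk 1: stream[0..1]='5' size=0x5=5, data at stream[3..8]='k0t6e' -> body[0..5], body so far='k0t6e'
Chunk 2: stream[10..11]='5' size=0x5=5, data at stream[13..18]='di4l3' -> body[5..10], body so far='k0t6edi4l3'
Chunk 3: stream[20..21]='0' size=0 (terminator). Final body='k0t6edi4l3' (10 bytes)
Body byte 0 = 'k'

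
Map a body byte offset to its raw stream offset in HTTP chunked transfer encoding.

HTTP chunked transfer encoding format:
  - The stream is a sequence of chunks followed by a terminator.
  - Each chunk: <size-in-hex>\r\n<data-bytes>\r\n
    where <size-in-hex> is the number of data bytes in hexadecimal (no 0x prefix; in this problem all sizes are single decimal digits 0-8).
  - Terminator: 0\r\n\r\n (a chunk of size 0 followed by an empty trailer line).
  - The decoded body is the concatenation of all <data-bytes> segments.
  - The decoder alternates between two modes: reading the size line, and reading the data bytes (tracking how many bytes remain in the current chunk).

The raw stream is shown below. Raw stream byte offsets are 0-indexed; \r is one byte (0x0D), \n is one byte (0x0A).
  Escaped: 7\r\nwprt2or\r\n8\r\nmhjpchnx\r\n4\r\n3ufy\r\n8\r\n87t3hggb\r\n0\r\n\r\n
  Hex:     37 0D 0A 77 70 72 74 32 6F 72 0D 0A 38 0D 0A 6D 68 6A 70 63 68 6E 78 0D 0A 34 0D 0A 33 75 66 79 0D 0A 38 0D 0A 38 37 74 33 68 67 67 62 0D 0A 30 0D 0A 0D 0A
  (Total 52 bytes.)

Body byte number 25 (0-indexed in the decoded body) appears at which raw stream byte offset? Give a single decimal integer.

Chunk 1: stream[0..1]='7' size=0x7=7, data at stream[3..10]='wprt2or' -> body[0..7], body so far='wprt2or'
Chunk 2: stream[12..13]='8' size=0x8=8, data at stream[15..23]='mhjpchnx' -> body[7..15], body so far='wprt2ormhjpchnx'
Chunk 3: stream[25..26]='4' size=0x4=4, data at stream[28..32]='3ufy' -> body[15..19], body so far='wprt2ormhjpchnx3ufy'
Chunk 4: stream[34..35]='8' size=0x8=8, data at stream[37..45]='87t3hggb' -> body[19..27], body so far='wprt2ormhjpchnx3ufy87t3hggb'
Chunk 5: stream[47..48]='0' size=0 (terminator). Final body='wprt2ormhjpchnx3ufy87t3hggb' (27 bytes)
Body byte 25 at stream offset 43

Answer: 43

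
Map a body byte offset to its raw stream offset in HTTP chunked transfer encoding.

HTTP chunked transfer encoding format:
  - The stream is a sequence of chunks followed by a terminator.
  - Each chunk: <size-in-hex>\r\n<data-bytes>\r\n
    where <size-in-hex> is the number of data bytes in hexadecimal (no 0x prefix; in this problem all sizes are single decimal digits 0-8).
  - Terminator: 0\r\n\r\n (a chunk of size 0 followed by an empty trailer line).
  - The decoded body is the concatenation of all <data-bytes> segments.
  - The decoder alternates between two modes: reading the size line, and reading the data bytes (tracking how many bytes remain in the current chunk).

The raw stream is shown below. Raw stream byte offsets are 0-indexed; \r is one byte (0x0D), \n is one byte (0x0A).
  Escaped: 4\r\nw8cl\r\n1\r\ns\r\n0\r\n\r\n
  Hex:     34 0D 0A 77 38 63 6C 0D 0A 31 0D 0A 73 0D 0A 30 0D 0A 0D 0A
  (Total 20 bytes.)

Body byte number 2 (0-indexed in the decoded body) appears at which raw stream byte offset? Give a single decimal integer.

Chunk 1: stream[0..1]='4' size=0x4=4, data at stream[3..7]='w8cl' -> body[0..4], body so far='w8cl'
Chunk 2: stream[9..10]='1' size=0x1=1, data at stream[12..13]='s' -> body[4..5], body so far='w8cls'
Chunk 3: stream[15..16]='0' size=0 (terminator). Final body='w8cls' (5 bytes)
Body byte 2 at stream offset 5

Answer: 5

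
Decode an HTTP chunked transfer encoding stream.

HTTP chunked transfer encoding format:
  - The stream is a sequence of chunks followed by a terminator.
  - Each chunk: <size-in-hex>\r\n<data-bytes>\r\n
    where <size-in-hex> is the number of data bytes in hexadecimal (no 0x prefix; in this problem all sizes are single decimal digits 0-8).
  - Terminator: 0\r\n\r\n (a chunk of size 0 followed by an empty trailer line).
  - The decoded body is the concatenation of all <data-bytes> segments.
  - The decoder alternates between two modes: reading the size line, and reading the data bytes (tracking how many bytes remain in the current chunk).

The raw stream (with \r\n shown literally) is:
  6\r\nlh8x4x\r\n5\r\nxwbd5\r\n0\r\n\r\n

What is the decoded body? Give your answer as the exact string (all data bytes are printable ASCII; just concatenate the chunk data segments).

Chunk 1: stream[0..1]='6' size=0x6=6, data at stream[3..9]='lh8x4x' -> body[0..6], body so far='lh8x4x'
Chunk 2: stream[11..12]='5' size=0x5=5, data at stream[14..19]='xwbd5' -> body[6..11], body so far='lh8x4xxwbd5'
Chunk 3: stream[21..22]='0' size=0 (terminator). Final body='lh8x4xxwbd5' (11 bytes)

Answer: lh8x4xxwbd5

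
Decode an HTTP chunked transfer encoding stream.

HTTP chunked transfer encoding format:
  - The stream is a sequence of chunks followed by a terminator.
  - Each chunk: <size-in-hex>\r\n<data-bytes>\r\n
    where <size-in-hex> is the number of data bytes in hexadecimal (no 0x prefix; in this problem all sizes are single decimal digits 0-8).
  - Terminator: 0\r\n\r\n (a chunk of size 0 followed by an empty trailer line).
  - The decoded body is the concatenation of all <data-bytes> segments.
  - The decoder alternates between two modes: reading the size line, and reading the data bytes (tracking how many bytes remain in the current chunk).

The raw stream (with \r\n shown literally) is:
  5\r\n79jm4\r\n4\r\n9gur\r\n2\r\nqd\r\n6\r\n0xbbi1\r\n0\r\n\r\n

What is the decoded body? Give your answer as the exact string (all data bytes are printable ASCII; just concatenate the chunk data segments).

Chunk 1: stream[0..1]='5' size=0x5=5, data at stream[3..8]='79jm4' -> body[0..5], body so far='79jm4'
Chunk 2: stream[10..11]='4' size=0x4=4, data at stream[13..17]='9gur' -> body[5..9], body so far='79jm49gur'
Chunk 3: stream[19..20]='2' size=0x2=2, data at stream[22..24]='qd' -> body[9..11], body so far='79jm49gurqd'
Chunk 4: stream[26..27]='6' size=0x6=6, data at stream[29..35]='0xbbi1' -> body[11..17], body so far='79jm49gurqd0xbbi1'
Chunk 5: stream[37..38]='0' size=0 (terminator). Final body='79jm49gurqd0xbbi1' (17 bytes)

Answer: 79jm49gurqd0xbbi1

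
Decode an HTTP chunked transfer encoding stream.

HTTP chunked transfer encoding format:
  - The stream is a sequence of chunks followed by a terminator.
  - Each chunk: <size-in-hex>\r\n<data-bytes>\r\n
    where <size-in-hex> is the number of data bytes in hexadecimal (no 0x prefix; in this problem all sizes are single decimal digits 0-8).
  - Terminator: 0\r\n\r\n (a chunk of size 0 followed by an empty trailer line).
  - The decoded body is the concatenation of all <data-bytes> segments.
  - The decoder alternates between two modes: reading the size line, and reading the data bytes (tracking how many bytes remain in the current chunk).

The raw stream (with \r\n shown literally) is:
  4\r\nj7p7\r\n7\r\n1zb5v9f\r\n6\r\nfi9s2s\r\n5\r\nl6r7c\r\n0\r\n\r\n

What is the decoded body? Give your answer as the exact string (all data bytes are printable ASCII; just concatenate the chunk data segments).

Answer: j7p71zb5v9ffi9s2sl6r7c

Derivation:
Chunk 1: stream[0..1]='4' size=0x4=4, data at stream[3..7]='j7p7' -> body[0..4], body so far='j7p7'
Chunk 2: stream[9..10]='7' size=0x7=7, data at stream[12..19]='1zb5v9f' -> body[4..11], body so far='j7p71zb5v9f'
Chunk 3: stream[21..22]='6' size=0x6=6, data at stream[24..30]='fi9s2s' -> body[11..17], body so far='j7p71zb5v9ffi9s2s'
Chunk 4: stream[32..33]='5' size=0x5=5, data at stream[35..40]='l6r7c' -> body[17..22], body so far='j7p71zb5v9ffi9s2sl6r7c'
Chunk 5: stream[42..43]='0' size=0 (terminator). Final body='j7p71zb5v9ffi9s2sl6r7c' (22 bytes)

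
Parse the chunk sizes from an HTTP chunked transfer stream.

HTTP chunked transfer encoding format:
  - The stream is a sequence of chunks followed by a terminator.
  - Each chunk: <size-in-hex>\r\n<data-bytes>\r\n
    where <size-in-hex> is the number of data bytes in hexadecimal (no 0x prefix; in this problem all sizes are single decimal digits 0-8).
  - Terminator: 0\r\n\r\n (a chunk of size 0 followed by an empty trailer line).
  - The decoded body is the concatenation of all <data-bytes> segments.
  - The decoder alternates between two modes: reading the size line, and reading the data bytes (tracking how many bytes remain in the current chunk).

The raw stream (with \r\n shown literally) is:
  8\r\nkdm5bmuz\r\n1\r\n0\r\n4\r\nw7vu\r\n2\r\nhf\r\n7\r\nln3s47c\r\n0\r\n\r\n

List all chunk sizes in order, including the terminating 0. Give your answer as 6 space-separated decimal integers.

Answer: 8 1 4 2 7 0

Derivation:
Chunk 1: stream[0..1]='8' size=0x8=8, data at stream[3..11]='kdm5bmuz' -> body[0..8], body so far='kdm5bmuz'
Chunk 2: stream[13..14]='1' size=0x1=1, data at stream[16..17]='0' -> body[8..9], body so far='kdm5bmuz0'
Chunk 3: stream[19..20]='4' size=0x4=4, data at stream[22..26]='w7vu' -> body[9..13], body so far='kdm5bmuz0w7vu'
Chunk 4: stream[28..29]='2' size=0x2=2, data at stream[31..33]='hf' -> body[13..15], body so far='kdm5bmuz0w7vuhf'
Chunk 5: stream[35..36]='7' size=0x7=7, data at stream[38..45]='ln3s47c' -> body[15..22], body so far='kdm5bmuz0w7vuhfln3s47c'
Chunk 6: stream[47..48]='0' size=0 (terminator). Final body='kdm5bmuz0w7vuhfln3s47c' (22 bytes)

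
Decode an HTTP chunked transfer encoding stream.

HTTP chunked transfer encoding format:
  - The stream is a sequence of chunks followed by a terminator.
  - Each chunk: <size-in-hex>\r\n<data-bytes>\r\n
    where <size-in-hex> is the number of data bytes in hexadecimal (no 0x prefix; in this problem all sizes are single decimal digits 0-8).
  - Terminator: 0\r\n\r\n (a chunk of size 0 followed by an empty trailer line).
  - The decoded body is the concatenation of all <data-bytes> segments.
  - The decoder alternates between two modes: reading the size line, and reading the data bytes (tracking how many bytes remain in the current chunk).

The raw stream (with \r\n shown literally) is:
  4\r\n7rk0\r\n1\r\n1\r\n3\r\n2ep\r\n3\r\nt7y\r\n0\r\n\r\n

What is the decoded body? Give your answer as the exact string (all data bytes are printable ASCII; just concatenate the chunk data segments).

Chunk 1: stream[0..1]='4' size=0x4=4, data at stream[3..7]='7rk0' -> body[0..4], body so far='7rk0'
Chunk 2: stream[9..10]='1' size=0x1=1, data at stream[12..13]='1' -> body[4..5], body so far='7rk01'
Chunk 3: stream[15..16]='3' size=0x3=3, data at stream[18..21]='2ep' -> body[5..8], body so far='7rk012ep'
Chunk 4: stream[23..24]='3' size=0x3=3, data at stream[26..29]='t7y' -> body[8..11], body so far='7rk012ept7y'
Chunk 5: stream[31..32]='0' size=0 (terminator). Final body='7rk012ept7y' (11 bytes)

Answer: 7rk012ept7y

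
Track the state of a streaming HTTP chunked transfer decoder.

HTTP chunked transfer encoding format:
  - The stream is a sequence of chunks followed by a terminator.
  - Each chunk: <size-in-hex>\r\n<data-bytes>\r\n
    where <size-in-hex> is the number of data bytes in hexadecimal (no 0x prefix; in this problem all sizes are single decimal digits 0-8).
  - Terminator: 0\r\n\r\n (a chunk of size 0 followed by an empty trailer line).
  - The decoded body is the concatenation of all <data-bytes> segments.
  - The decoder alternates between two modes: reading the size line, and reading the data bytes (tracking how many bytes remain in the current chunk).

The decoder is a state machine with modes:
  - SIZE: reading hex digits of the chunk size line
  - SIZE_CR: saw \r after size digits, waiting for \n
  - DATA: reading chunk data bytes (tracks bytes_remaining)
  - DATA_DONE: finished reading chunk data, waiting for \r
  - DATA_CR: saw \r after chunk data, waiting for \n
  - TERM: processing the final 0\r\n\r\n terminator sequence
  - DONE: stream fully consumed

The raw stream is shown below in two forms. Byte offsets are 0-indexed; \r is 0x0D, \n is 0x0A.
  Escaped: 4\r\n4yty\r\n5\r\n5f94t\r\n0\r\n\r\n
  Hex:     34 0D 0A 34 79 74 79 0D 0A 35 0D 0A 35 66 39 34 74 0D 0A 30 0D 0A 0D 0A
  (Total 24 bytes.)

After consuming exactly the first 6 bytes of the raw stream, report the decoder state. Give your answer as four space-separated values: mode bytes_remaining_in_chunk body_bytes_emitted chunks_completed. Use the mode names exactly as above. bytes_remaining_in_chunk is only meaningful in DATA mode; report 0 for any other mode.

Byte 0 = '4': mode=SIZE remaining=0 emitted=0 chunks_done=0
Byte 1 = 0x0D: mode=SIZE_CR remaining=0 emitted=0 chunks_done=0
Byte 2 = 0x0A: mode=DATA remaining=4 emitted=0 chunks_done=0
Byte 3 = '4': mode=DATA remaining=3 emitted=1 chunks_done=0
Byte 4 = 'y': mode=DATA remaining=2 emitted=2 chunks_done=0
Byte 5 = 't': mode=DATA remaining=1 emitted=3 chunks_done=0

Answer: DATA 1 3 0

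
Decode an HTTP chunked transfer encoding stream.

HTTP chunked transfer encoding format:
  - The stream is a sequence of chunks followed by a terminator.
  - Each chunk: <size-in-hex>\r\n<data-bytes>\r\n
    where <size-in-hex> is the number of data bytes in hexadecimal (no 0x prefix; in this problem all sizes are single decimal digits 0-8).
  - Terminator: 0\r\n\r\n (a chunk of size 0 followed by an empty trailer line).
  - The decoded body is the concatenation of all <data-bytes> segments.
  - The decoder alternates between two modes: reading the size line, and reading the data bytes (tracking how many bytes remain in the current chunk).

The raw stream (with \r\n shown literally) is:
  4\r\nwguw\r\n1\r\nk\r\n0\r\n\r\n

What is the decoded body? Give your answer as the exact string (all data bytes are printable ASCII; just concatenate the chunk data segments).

Chunk 1: stream[0..1]='4' size=0x4=4, data at stream[3..7]='wguw' -> body[0..4], body so far='wguw'
Chunk 2: stream[9..10]='1' size=0x1=1, data at stream[12..13]='k' -> body[4..5], body so far='wguwk'
Chunk 3: stream[15..16]='0' size=0 (terminator). Final body='wguwk' (5 bytes)

Answer: wguwk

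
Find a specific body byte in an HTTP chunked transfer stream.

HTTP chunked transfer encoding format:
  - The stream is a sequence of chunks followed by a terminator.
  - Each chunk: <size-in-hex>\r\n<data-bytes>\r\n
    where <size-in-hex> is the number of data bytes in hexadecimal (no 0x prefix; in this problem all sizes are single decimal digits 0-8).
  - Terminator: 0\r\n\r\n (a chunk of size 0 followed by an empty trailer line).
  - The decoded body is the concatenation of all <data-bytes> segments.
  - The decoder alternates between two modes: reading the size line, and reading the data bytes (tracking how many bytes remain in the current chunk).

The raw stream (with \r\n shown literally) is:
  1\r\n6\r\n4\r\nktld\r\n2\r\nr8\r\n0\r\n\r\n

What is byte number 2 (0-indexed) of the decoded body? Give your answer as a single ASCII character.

Answer: t

Derivation:
Chunk 1: stream[0..1]='1' size=0x1=1, data at stream[3..4]='6' -> body[0..1], body so far='6'
Chunk 2: stream[6..7]='4' size=0x4=4, data at stream[9..13]='ktld' -> body[1..5], body so far='6ktld'
Chunk 3: stream[15..16]='2' size=0x2=2, data at stream[18..20]='r8' -> body[5..7], body so far='6ktldr8'
Chunk 4: stream[22..23]='0' size=0 (terminator). Final body='6ktldr8' (7 bytes)
Body byte 2 = 't'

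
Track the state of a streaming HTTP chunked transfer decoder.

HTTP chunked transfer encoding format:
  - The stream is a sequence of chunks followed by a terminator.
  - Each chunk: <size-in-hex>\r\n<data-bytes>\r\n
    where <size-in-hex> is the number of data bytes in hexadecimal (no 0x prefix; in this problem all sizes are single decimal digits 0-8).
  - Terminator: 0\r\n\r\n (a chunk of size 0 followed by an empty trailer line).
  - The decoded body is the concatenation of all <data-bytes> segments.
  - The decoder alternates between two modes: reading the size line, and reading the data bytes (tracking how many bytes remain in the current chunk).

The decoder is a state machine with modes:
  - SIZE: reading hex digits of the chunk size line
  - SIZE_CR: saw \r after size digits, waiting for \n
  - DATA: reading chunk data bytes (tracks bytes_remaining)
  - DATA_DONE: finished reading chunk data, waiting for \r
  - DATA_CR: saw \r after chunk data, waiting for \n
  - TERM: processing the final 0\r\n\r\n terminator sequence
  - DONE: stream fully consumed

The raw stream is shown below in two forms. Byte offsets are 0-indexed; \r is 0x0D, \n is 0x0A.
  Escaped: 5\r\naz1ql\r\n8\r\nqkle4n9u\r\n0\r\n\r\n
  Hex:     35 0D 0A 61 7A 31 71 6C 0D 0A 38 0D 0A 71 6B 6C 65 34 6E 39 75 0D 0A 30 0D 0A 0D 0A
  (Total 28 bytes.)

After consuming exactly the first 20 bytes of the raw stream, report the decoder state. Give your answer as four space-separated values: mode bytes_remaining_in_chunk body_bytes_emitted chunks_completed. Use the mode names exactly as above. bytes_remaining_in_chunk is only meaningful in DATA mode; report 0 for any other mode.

Byte 0 = '5': mode=SIZE remaining=0 emitted=0 chunks_done=0
Byte 1 = 0x0D: mode=SIZE_CR remaining=0 emitted=0 chunks_done=0
Byte 2 = 0x0A: mode=DATA remaining=5 emitted=0 chunks_done=0
Byte 3 = 'a': mode=DATA remaining=4 emitted=1 chunks_done=0
Byte 4 = 'z': mode=DATA remaining=3 emitted=2 chunks_done=0
Byte 5 = '1': mode=DATA remaining=2 emitted=3 chunks_done=0
Byte 6 = 'q': mode=DATA remaining=1 emitted=4 chunks_done=0
Byte 7 = 'l': mode=DATA_DONE remaining=0 emitted=5 chunks_done=0
Byte 8 = 0x0D: mode=DATA_CR remaining=0 emitted=5 chunks_done=0
Byte 9 = 0x0A: mode=SIZE remaining=0 emitted=5 chunks_done=1
Byte 10 = '8': mode=SIZE remaining=0 emitted=5 chunks_done=1
Byte 11 = 0x0D: mode=SIZE_CR remaining=0 emitted=5 chunks_done=1
Byte 12 = 0x0A: mode=DATA remaining=8 emitted=5 chunks_done=1
Byte 13 = 'q': mode=DATA remaining=7 emitted=6 chunks_done=1
Byte 14 = 'k': mode=DATA remaining=6 emitted=7 chunks_done=1
Byte 15 = 'l': mode=DATA remaining=5 emitted=8 chunks_done=1
Byte 16 = 'e': mode=DATA remaining=4 emitted=9 chunks_done=1
Byte 17 = '4': mode=DATA remaining=3 emitted=10 chunks_done=1
Byte 18 = 'n': mode=DATA remaining=2 emitted=11 chunks_done=1
Byte 19 = '9': mode=DATA remaining=1 emitted=12 chunks_done=1

Answer: DATA 1 12 1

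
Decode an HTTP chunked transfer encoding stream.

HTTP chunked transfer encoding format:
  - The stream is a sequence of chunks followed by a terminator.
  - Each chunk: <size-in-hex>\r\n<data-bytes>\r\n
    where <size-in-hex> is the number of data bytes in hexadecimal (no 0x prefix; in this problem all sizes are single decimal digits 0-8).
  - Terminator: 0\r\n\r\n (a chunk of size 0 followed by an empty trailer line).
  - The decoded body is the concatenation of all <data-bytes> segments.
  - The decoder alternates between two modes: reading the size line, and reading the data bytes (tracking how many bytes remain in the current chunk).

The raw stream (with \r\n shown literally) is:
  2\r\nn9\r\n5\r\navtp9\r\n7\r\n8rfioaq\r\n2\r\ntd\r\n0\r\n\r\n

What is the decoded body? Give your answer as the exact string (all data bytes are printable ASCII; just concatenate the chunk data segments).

Chunk 1: stream[0..1]='2' size=0x2=2, data at stream[3..5]='n9' -> body[0..2], body so far='n9'
Chunk 2: stream[7..8]='5' size=0x5=5, data at stream[10..15]='avtp9' -> body[2..7], body so far='n9avtp9'
Chunk 3: stream[17..18]='7' size=0x7=7, data at stream[20..27]='8rfioaq' -> body[7..14], body so far='n9avtp98rfioaq'
Chunk 4: stream[29..30]='2' size=0x2=2, data at stream[32..34]='td' -> body[14..16], body so far='n9avtp98rfioaqtd'
Chunk 5: stream[36..37]='0' size=0 (terminator). Final body='n9avtp98rfioaqtd' (16 bytes)

Answer: n9avtp98rfioaqtd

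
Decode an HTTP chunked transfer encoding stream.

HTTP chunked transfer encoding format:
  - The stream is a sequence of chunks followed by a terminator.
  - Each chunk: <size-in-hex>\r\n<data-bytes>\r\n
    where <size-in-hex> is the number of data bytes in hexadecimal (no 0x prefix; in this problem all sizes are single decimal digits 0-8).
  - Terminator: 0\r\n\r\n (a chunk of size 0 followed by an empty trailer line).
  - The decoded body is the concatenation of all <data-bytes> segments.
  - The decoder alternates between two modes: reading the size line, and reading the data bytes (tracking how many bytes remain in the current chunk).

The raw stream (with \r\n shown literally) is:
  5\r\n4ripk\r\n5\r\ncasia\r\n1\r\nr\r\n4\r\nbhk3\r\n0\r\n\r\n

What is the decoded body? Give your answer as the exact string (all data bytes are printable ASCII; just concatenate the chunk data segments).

Chunk 1: stream[0..1]='5' size=0x5=5, data at stream[3..8]='4ripk' -> body[0..5], body so far='4ripk'
Chunk 2: stream[10..11]='5' size=0x5=5, data at stream[13..18]='casia' -> body[5..10], body so far='4ripkcasia'
Chunk 3: stream[20..21]='1' size=0x1=1, data at stream[23..24]='r' -> body[10..11], body so far='4ripkcasiar'
Chunk 4: stream[26..27]='4' size=0x4=4, data at stream[29..33]='bhk3' -> body[11..15], body so far='4ripkcasiarbhk3'
Chunk 5: stream[35..36]='0' size=0 (terminator). Final body='4ripkcasiarbhk3' (15 bytes)

Answer: 4ripkcasiarbhk3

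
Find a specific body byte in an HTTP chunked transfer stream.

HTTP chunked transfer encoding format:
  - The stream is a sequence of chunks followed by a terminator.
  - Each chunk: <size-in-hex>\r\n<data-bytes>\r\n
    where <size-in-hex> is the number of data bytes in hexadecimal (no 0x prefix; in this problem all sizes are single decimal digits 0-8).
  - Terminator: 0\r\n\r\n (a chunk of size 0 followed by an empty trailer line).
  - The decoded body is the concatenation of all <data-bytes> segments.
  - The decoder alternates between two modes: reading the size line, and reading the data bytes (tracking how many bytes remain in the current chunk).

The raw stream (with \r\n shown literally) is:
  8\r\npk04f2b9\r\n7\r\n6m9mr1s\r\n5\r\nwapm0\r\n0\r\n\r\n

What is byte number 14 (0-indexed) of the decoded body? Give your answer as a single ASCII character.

Chunk 1: stream[0..1]='8' size=0x8=8, data at stream[3..11]='pk04f2b9' -> body[0..8], body so far='pk04f2b9'
Chunk 2: stream[13..14]='7' size=0x7=7, data at stream[16..23]='6m9mr1s' -> body[8..15], body so far='pk04f2b96m9mr1s'
Chunk 3: stream[25..26]='5' size=0x5=5, data at stream[28..33]='wapm0' -> body[15..20], body so far='pk04f2b96m9mr1swapm0'
Chunk 4: stream[35..36]='0' size=0 (terminator). Final body='pk04f2b96m9mr1swapm0' (20 bytes)
Body byte 14 = 's'

Answer: s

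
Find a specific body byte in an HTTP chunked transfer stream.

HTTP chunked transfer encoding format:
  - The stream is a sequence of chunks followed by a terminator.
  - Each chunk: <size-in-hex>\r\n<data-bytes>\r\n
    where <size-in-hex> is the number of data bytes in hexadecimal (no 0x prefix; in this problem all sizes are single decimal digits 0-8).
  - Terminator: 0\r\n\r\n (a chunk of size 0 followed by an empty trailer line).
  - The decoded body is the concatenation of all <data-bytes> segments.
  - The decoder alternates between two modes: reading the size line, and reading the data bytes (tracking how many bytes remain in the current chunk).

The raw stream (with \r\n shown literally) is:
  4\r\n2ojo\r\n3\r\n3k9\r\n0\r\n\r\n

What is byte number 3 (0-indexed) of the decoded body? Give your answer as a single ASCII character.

Answer: o

Derivation:
Chunk 1: stream[0..1]='4' size=0x4=4, data at stream[3..7]='2ojo' -> body[0..4], body so far='2ojo'
Chunk 2: stream[9..10]='3' size=0x3=3, data at stream[12..15]='3k9' -> body[4..7], body so far='2ojo3k9'
Chunk 3: stream[17..18]='0' size=0 (terminator). Final body='2ojo3k9' (7 bytes)
Body byte 3 = 'o'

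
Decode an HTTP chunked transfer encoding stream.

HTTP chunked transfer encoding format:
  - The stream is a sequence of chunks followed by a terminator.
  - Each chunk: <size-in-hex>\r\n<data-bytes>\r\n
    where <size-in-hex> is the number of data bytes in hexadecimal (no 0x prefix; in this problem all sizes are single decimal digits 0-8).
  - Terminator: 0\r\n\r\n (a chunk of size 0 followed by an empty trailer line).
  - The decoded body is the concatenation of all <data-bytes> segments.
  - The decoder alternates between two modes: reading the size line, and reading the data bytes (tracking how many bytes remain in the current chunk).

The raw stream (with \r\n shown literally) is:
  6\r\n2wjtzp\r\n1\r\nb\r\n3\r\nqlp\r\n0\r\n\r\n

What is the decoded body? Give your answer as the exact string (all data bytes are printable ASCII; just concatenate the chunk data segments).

Chunk 1: stream[0..1]='6' size=0x6=6, data at stream[3..9]='2wjtzp' -> body[0..6], body so far='2wjtzp'
Chunk 2: stream[11..12]='1' size=0x1=1, data at stream[14..15]='b' -> body[6..7], body so far='2wjtzpb'
Chunk 3: stream[17..18]='3' size=0x3=3, data at stream[20..23]='qlp' -> body[7..10], body so far='2wjtzpbqlp'
Chunk 4: stream[25..26]='0' size=0 (terminator). Final body='2wjtzpbqlp' (10 bytes)

Answer: 2wjtzpbqlp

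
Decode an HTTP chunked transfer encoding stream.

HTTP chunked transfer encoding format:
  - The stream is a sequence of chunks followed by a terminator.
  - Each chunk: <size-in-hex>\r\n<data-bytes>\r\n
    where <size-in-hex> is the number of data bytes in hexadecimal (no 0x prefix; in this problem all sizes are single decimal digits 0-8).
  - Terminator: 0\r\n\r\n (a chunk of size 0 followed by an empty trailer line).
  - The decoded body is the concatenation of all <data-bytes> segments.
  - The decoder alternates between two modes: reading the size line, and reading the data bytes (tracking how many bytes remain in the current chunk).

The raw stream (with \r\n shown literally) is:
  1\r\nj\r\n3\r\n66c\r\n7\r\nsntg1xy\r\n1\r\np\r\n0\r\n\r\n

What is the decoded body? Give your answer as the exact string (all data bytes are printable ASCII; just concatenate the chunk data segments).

Answer: j66csntg1xyp

Derivation:
Chunk 1: stream[0..1]='1' size=0x1=1, data at stream[3..4]='j' -> body[0..1], body so far='j'
Chunk 2: stream[6..7]='3' size=0x3=3, data at stream[9..12]='66c' -> body[1..4], body so far='j66c'
Chunk 3: stream[14..15]='7' size=0x7=7, data at stream[17..24]='sntg1xy' -> body[4..11], body so far='j66csntg1xy'
Chunk 4: stream[26..27]='1' size=0x1=1, data at stream[29..30]='p' -> body[11..12], body so far='j66csntg1xyp'
Chunk 5: stream[32..33]='0' size=0 (terminator). Final body='j66csntg1xyp' (12 bytes)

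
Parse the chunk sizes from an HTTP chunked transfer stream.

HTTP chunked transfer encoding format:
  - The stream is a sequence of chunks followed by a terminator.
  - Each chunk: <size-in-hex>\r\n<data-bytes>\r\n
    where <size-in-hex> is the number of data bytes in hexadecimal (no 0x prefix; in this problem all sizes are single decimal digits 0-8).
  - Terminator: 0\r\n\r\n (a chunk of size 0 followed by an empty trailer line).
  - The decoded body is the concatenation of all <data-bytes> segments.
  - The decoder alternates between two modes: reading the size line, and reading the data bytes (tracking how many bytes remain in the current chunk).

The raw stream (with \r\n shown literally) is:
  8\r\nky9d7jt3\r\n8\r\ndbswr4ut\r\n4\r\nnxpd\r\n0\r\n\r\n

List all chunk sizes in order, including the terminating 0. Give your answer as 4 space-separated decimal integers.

Chunk 1: stream[0..1]='8' size=0x8=8, data at stream[3..11]='ky9d7jt3' -> body[0..8], body so far='ky9d7jt3'
Chunk 2: stream[13..14]='8' size=0x8=8, data at stream[16..24]='dbswr4ut' -> body[8..16], body so far='ky9d7jt3dbswr4ut'
Chunk 3: stream[26..27]='4' size=0x4=4, data at stream[29..33]='nxpd' -> body[16..20], body so far='ky9d7jt3dbswr4utnxpd'
Chunk 4: stream[35..36]='0' size=0 (terminator). Final body='ky9d7jt3dbswr4utnxpd' (20 bytes)

Answer: 8 8 4 0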